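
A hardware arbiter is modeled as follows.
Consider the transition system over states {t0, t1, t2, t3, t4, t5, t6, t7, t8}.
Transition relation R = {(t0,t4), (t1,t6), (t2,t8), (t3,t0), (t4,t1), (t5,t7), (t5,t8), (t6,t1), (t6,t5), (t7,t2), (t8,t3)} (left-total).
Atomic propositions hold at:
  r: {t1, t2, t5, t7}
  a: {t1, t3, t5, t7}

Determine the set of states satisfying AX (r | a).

{t4, t6, t7, t8}

Sat(r | a) = {t1, t2, t3, t5, t7}
Sat(AX (r | a)) = {s : every successor in {t1, t2, t3, t5, t7}} = {t4, t6, t7, t8}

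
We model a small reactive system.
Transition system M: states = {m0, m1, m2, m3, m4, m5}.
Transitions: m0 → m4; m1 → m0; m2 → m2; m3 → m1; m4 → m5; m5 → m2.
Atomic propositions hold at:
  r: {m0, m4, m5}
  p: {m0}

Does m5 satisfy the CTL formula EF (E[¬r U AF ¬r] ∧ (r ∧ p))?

Sat(¬r) = {m1, m2, m3}
AF ¬r: least fixpoint, start Z0 = {m1, m2, m3}, add states with every successor in Z. Z1 = {m1, m2, m3, m5}; Z2 = {m1, m2, m3, m4, m5}; Z3 = {m0, m1, m2, m3, m4, m5}; fixed.
Sat(AF ¬r) = {m0, m1, m2, m3, m4, m5}
E[¬r U AF ¬r]: least fixpoint, start Z0 = Sat(AF ¬r) = {m0, m1, m2, m3, m4, m5}, add states in Sat(¬r) with some successor in Z. Already a fixed point.
Sat(E[¬r U AF ¬r]) = {m0, m1, m2, m3, m4, m5}
Sat(r ∧ p) = {m0}
Sat(E[¬r U AF ¬r] ∧ (r ∧ p)) = {m0}
EF (E[¬r U AF ¬r] ∧ (r ∧ p)): least fixpoint, start Z0 = {m0}, add states with some successor in Z. Z1 = {m0, m1}; Z2 = {m0, m1, m3}; fixed.
Sat(EF (E[¬r U AF ¬r] ∧ (r ∧ p))) = {m0, m1, m3}
m5 ∉ Sat(EF (E[¬r U AF ¬r] ∧ (r ∧ p))) = {m0, m1, m3}, so the formula does not hold at m5.

No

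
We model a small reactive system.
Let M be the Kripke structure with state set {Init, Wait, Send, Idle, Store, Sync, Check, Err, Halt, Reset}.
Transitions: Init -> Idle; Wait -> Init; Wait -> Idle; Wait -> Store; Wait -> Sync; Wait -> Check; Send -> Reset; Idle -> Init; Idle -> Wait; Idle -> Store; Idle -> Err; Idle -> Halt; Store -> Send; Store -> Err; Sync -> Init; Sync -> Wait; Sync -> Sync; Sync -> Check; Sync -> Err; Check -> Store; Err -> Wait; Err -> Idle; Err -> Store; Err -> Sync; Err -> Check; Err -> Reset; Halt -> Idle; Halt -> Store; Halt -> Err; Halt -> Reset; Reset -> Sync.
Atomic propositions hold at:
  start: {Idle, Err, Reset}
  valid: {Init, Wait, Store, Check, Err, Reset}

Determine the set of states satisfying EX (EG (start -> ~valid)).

Sat(~valid) = {Send, Idle, Sync, Halt}
Sat(start -> ~valid) = {Init, Wait, Send, Idle, Store, Sync, Check, Halt}
EG (start -> ~valid): greatest fixpoint, start Z0 = {Init, Wait, Send, Idle, Store, Sync, Check, Halt}, keep only states in Sat with some successor in Z. Z1 = {Init, Wait, Idle, Store, Sync, Check, Halt}; Z2 = {Init, Wait, Idle, Sync, Check, Halt}; Z3 = {Init, Wait, Idle, Sync, Halt}; fixed.
Sat(EG (start -> ~valid)) = {Init, Wait, Idle, Sync, Halt}
Sat(EX (EG (start -> ~valid))) = {s : some successor in {Init, Wait, Idle, Sync, Halt}} = {Init, Wait, Idle, Sync, Err, Halt, Reset}

{Init, Wait, Idle, Sync, Err, Halt, Reset}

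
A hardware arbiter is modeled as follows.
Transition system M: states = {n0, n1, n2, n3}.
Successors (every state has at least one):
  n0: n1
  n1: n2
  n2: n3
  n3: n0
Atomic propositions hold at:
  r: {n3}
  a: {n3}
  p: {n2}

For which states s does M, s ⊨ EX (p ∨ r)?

{n1, n2}

Sat(p ∨ r) = {n2, n3}
Sat(EX (p ∨ r)) = {s : some successor in {n2, n3}} = {n1, n2}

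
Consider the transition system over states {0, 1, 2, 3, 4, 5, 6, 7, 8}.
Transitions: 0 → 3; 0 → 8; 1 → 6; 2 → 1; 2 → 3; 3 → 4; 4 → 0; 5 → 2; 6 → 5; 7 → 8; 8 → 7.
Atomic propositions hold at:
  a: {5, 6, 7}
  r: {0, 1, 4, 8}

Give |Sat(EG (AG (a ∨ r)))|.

Sat(a ∨ r) = {0, 1, 4, 5, 6, 7, 8}
AG (a ∨ r): greatest fixpoint, start Z0 = {0, 1, 4, 5, 6, 7, 8}, keep only states in Sat with every successor in Z. Z1 = {1, 4, 6, 7, 8}; Z2 = {1, 7, 8}; Z3 = {7, 8}; fixed.
Sat(AG (a ∨ r)) = {7, 8}
EG (AG (a ∨ r)): greatest fixpoint, start Z0 = {7, 8}, keep only states in Sat with some successor in Z. Already a fixed point.
Sat(EG (AG (a ∨ r))) = {7, 8}
|Sat(EG (AG (a ∨ r)))| = |{7, 8}| = 2.

2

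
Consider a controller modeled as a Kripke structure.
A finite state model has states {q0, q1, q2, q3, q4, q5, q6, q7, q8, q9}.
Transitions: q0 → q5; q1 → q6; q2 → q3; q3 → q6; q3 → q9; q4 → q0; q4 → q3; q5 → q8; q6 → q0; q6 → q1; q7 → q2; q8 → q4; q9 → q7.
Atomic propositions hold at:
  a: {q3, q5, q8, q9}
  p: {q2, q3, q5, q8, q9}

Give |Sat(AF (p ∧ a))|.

8

Sat(p ∧ a) = {q3, q5, q8, q9}
AF (p ∧ a): least fixpoint, start Z0 = {q3, q5, q8, q9}, add states with every successor in Z. Z1 = {q0, q2, q3, q5, q8, q9}; Z2 = {q0, q2, q3, q4, q5, q7, q8, q9}; fixed.
Sat(AF (p ∧ a)) = {q0, q2, q3, q4, q5, q7, q8, q9}
|Sat(AF (p ∧ a))| = |{q0, q2, q3, q4, q5, q7, q8, q9}| = 8.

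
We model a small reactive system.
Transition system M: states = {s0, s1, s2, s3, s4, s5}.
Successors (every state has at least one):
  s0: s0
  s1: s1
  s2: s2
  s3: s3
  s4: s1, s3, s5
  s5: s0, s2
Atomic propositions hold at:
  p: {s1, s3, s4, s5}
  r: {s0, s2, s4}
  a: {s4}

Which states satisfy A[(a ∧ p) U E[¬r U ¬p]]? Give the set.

{s0, s2, s5}

Sat(a ∧ p) = {s4}
Sat(¬r) = {s1, s3, s5}
Sat(¬p) = {s0, s2}
E[¬r U ¬p]: least fixpoint, start Z0 = Sat(¬p) = {s0, s2}, add states in Sat(¬r) with some successor in Z. Z1 = {s0, s2, s5}; fixed.
Sat(E[¬r U ¬p]) = {s0, s2, s5}
A[(a ∧ p) U E[¬r U ¬p]]: least fixpoint, start Z0 = Sat(E[¬r U ¬p]) = {s0, s2, s5}, add states in Sat(a ∧ p) with every successor in Z. Already a fixed point.
Sat(A[(a ∧ p) U E[¬r U ¬p]]) = {s0, s2, s5}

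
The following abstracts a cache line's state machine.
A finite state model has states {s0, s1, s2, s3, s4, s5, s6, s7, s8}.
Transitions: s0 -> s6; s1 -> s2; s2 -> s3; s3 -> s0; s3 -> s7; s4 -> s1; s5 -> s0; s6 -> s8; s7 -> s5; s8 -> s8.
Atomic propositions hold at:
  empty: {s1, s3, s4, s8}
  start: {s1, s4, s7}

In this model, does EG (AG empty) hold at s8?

Yes

AG empty: greatest fixpoint, start Z0 = {s1, s3, s4, s8}, keep only states in Sat with every successor in Z. Z1 = {s4, s8}; Z2 = {s8}; fixed.
Sat(AG empty) = {s8}
EG (AG empty): greatest fixpoint, start Z0 = {s8}, keep only states in Sat with some successor in Z. Already a fixed point.
Sat(EG (AG empty)) = {s8}
s8 ∈ Sat(EG (AG empty)) = {s8}, so the formula holds at s8.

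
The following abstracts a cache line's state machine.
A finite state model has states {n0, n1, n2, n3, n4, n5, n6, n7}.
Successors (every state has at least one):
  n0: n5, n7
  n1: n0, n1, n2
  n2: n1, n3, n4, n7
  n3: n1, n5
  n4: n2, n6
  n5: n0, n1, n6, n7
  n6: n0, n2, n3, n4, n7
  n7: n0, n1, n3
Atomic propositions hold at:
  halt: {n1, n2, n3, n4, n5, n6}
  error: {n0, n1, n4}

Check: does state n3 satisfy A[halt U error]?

A[halt U error]: least fixpoint, start Z0 = Sat(error) = {n0, n1, n4}, add states in Sat(halt) with every successor in Z. Already a fixed point.
Sat(A[halt U error]) = {n0, n1, n4}
n3 ∉ Sat(A[halt U error]) = {n0, n1, n4}, so the formula does not hold at n3.

No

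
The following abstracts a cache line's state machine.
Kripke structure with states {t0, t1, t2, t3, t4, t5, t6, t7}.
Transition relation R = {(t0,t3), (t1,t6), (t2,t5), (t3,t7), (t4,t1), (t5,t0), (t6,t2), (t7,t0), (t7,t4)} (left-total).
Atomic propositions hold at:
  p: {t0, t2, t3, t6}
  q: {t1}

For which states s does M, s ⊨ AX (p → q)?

Sat(p → q) = {t1, t4, t5, t7}
Sat(AX (p → q)) = {s : every successor in {t1, t4, t5, t7}} = {t2, t3, t4}

{t2, t3, t4}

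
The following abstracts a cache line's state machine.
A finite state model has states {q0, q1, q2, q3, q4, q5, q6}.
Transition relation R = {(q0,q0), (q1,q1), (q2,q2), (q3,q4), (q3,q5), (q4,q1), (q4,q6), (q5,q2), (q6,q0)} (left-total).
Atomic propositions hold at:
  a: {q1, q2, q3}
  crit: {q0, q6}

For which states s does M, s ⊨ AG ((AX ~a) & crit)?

{q0, q6}

Sat(~a) = {q0, q4, q5, q6}
Sat(AX ~a) = {s : every successor in {q0, q4, q5, q6}} = {q0, q3, q6}
Sat((AX ~a) & crit) = {q0, q6}
AG ((AX ~a) & crit): greatest fixpoint, start Z0 = {q0, q6}, keep only states in Sat with every successor in Z. Already a fixed point.
Sat(AG ((AX ~a) & crit)) = {q0, q6}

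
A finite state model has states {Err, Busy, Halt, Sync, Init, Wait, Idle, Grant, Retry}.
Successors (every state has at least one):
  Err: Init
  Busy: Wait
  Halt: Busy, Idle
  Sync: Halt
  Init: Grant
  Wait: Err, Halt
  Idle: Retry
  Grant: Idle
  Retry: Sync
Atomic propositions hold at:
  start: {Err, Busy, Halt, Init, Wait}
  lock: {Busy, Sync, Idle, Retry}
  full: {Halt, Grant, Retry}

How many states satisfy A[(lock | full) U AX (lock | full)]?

Sat(lock | full) = {Busy, Halt, Sync, Idle, Grant, Retry}
Sat(AX (lock | full)) = {s : every successor in {Busy, Halt, Sync, Idle, Grant, Retry}} = {Halt, Sync, Init, Idle, Grant, Retry}
A[(lock | full) U AX (lock | full)]: least fixpoint, start Z0 = Sat(AX (lock | full)) = {Halt, Sync, Init, Idle, Grant, Retry}, add states in Sat(lock | full) with every successor in Z. Already a fixed point.
Sat(A[(lock | full) U AX (lock | full)]) = {Halt, Sync, Init, Idle, Grant, Retry}
|Sat(A[(lock | full) U AX (lock | full)])| = |{Halt, Sync, Init, Idle, Grant, Retry}| = 6.

6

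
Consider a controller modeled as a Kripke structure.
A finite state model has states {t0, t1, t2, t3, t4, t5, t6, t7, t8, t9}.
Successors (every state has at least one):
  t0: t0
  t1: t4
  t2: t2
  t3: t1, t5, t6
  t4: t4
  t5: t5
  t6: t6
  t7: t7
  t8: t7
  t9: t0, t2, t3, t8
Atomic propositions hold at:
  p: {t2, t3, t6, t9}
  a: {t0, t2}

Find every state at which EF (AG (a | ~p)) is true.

Sat(~p) = {t0, t1, t4, t5, t7, t8}
Sat(a | ~p) = {t0, t1, t2, t4, t5, t7, t8}
AG (a | ~p): greatest fixpoint, start Z0 = {t0, t1, t2, t4, t5, t7, t8}, keep only states in Sat with every successor in Z. Already a fixed point.
Sat(AG (a | ~p)) = {t0, t1, t2, t4, t5, t7, t8}
EF (AG (a | ~p)): least fixpoint, start Z0 = {t0, t1, t2, t4, t5, t7, t8}, add states with some successor in Z. Z1 = {t0, t1, t2, t3, t4, t5, t7, t8, t9}; fixed.
Sat(EF (AG (a | ~p))) = {t0, t1, t2, t3, t4, t5, t7, t8, t9}

{t0, t1, t2, t3, t4, t5, t7, t8, t9}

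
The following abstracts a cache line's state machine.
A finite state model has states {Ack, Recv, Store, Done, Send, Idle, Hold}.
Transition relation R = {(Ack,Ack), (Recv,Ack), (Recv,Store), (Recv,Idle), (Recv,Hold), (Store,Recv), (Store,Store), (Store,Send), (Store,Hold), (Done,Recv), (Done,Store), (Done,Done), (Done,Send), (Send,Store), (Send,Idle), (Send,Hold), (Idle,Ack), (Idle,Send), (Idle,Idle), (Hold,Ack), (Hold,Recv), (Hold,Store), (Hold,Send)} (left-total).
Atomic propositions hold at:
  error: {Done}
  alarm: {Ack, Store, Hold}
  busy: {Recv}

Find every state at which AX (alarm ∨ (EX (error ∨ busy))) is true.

{Ack}

Sat(error ∨ busy) = {Recv, Done}
Sat(EX (error ∨ busy)) = {s : some successor in {Recv, Done}} = {Store, Done, Hold}
Sat(alarm ∨ (EX (error ∨ busy))) = {Ack, Store, Done, Hold}
Sat(AX (alarm ∨ (EX (error ∨ busy)))) = {s : every successor in {Ack, Store, Done, Hold}} = {Ack}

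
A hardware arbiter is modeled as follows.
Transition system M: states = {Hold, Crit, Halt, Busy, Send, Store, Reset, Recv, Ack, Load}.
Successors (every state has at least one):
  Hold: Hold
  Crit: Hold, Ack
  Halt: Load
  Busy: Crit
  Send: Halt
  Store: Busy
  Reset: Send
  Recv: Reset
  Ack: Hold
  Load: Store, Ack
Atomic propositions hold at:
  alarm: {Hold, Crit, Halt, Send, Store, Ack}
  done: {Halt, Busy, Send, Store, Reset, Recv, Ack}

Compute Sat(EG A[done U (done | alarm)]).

Sat(done | alarm) = {Hold, Crit, Halt, Busy, Send, Store, Reset, Recv, Ack}
A[done U (done | alarm)]: least fixpoint, start Z0 = Sat((done | alarm)) = {Hold, Crit, Halt, Busy, Send, Store, Reset, Recv, Ack}, add states in Sat(done) with every successor in Z. Already a fixed point.
Sat(A[done U (done | alarm)]) = {Hold, Crit, Halt, Busy, Send, Store, Reset, Recv, Ack}
EG A[done U (done | alarm)]: greatest fixpoint, start Z0 = {Hold, Crit, Halt, Busy, Send, Store, Reset, Recv, Ack}, keep only states in Sat with some successor in Z. Z1 = {Hold, Crit, Busy, Send, Store, Reset, Recv, Ack}; Z2 = {Hold, Crit, Busy, Store, Reset, Recv, Ack}; Z3 = {Hold, Crit, Busy, Store, Recv, Ack}; Z4 = {Hold, Crit, Busy, Store, Ack}; fixed.
Sat(EG A[done U (done | alarm)]) = {Hold, Crit, Busy, Store, Ack}

{Hold, Crit, Busy, Store, Ack}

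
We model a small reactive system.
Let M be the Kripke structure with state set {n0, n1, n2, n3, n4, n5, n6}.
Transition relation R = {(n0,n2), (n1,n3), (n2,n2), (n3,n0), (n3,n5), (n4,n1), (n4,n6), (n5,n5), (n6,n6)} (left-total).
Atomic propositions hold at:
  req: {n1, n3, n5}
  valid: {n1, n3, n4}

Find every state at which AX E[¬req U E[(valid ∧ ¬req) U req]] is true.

Sat(¬req) = {n0, n2, n4, n6}
Sat(valid ∧ ¬req) = {n4}
E[(valid ∧ ¬req) U req]: least fixpoint, start Z0 = Sat(req) = {n1, n3, n5}, add states in Sat(valid ∧ ¬req) with some successor in Z. Z1 = {n1, n3, n4, n5}; fixed.
Sat(E[(valid ∧ ¬req) U req]) = {n1, n3, n4, n5}
E[¬req U E[(valid ∧ ¬req) U req]]: least fixpoint, start Z0 = Sat(E[(valid ∧ ¬req) U req]) = {n1, n3, n4, n5}, add states in Sat(¬req) with some successor in Z. Already a fixed point.
Sat(E[¬req U E[(valid ∧ ¬req) U req]]) = {n1, n3, n4, n5}
Sat(AX E[¬req U E[(valid ∧ ¬req) U req]]) = {s : every successor in {n1, n3, n4, n5}} = {n1, n5}

{n1, n5}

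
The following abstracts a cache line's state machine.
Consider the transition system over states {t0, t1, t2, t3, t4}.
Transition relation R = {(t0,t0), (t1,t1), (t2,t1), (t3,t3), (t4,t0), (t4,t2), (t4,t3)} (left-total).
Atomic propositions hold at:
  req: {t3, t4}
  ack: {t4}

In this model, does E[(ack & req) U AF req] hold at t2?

Sat(ack & req) = {t4}
AF req: least fixpoint, start Z0 = {t3, t4}, add states with every successor in Z. Already a fixed point.
Sat(AF req) = {t3, t4}
E[(ack & req) U AF req]: least fixpoint, start Z0 = Sat(AF req) = {t3, t4}, add states in Sat(ack & req) with some successor in Z. Already a fixed point.
Sat(E[(ack & req) U AF req]) = {t3, t4}
t2 ∉ Sat(E[(ack & req) U AF req]) = {t3, t4}, so the formula does not hold at t2.

No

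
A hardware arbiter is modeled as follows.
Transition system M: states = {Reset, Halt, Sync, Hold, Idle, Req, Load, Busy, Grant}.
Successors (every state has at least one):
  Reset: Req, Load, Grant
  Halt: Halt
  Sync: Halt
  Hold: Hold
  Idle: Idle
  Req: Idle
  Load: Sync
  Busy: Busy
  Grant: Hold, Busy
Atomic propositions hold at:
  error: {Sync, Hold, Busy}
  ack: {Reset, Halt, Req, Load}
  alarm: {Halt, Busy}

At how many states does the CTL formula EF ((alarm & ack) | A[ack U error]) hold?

Sat(alarm & ack) = {Halt}
A[ack U error]: least fixpoint, start Z0 = Sat(error) = {Sync, Hold, Busy}, add states in Sat(ack) with every successor in Z. Z1 = {Sync, Hold, Load, Busy}; fixed.
Sat(A[ack U error]) = {Sync, Hold, Load, Busy}
Sat((alarm & ack) | A[ack U error]) = {Halt, Sync, Hold, Load, Busy}
EF ((alarm & ack) | A[ack U error]): least fixpoint, start Z0 = {Halt, Sync, Hold, Load, Busy}, add states with some successor in Z. Z1 = {Reset, Halt, Sync, Hold, Load, Busy, Grant}; fixed.
Sat(EF ((alarm & ack) | A[ack U error])) = {Reset, Halt, Sync, Hold, Load, Busy, Grant}
|Sat(EF ((alarm & ack) | A[ack U error]))| = |{Reset, Halt, Sync, Hold, Load, Busy, Grant}| = 7.

7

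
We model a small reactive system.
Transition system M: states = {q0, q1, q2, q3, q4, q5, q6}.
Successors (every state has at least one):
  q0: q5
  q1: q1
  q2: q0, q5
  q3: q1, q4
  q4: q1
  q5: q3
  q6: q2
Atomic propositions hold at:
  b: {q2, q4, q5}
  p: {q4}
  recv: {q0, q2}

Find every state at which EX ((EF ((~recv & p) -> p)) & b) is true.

{q0, q2, q3, q6}

Sat(~recv) = {q1, q3, q4, q5, q6}
Sat(~recv & p) = {q4}
Sat((~recv & p) -> p) = {q0, q1, q2, q3, q4, q5, q6}
EF ((~recv & p) -> p): least fixpoint, start Z0 = {q0, q1, q2, q3, q4, q5, q6}, add states with some successor in Z. Already a fixed point.
Sat(EF ((~recv & p) -> p)) = {q0, q1, q2, q3, q4, q5, q6}
Sat((EF ((~recv & p) -> p)) & b) = {q2, q4, q5}
Sat(EX ((EF ((~recv & p) -> p)) & b)) = {s : some successor in {q2, q4, q5}} = {q0, q2, q3, q6}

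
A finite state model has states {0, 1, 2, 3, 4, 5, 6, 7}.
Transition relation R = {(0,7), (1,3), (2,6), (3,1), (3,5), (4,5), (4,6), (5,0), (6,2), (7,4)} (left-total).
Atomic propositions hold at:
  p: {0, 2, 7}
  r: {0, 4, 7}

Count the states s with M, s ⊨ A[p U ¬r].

Sat(¬r) = {1, 2, 3, 5, 6}
A[p U ¬r]: least fixpoint, start Z0 = Sat(¬r) = {1, 2, 3, 5, 6}, add states in Sat(p) with every successor in Z. Already a fixed point.
Sat(A[p U ¬r]) = {1, 2, 3, 5, 6}
|Sat(A[p U ¬r])| = |{1, 2, 3, 5, 6}| = 5.

5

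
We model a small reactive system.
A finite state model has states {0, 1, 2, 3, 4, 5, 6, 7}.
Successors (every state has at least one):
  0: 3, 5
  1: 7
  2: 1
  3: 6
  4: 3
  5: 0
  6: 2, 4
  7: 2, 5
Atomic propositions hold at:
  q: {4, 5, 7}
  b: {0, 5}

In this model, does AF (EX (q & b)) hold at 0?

Yes

Sat(q & b) = {5}
Sat(EX (q & b)) = {s : some successor in {5}} = {0, 7}
AF (EX (q & b)): least fixpoint, start Z0 = {0, 7}, add states with every successor in Z. Z1 = {0, 1, 5, 7}; Z2 = {0, 1, 2, 5, 7}; fixed.
Sat(AF (EX (q & b))) = {0, 1, 2, 5, 7}
0 ∈ Sat(AF (EX (q & b))) = {0, 1, 2, 5, 7}, so the formula holds at 0.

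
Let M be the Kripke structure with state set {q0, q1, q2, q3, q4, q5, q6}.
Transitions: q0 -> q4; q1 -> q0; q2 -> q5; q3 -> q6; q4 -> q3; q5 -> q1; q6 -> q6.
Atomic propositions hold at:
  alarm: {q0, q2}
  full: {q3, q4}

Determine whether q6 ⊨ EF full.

No

EF full: least fixpoint, start Z0 = {q3, q4}, add states with some successor in Z. Z1 = {q0, q3, q4}; Z2 = {q0, q1, q3, q4}; Z3 = {q0, q1, q3, q4, q5}; Z4 = {q0, q1, q2, q3, q4, q5}; fixed.
Sat(EF full) = {q0, q1, q2, q3, q4, q5}
q6 ∉ Sat(EF full) = {q0, q1, q2, q3, q4, q5}, so the formula does not hold at q6.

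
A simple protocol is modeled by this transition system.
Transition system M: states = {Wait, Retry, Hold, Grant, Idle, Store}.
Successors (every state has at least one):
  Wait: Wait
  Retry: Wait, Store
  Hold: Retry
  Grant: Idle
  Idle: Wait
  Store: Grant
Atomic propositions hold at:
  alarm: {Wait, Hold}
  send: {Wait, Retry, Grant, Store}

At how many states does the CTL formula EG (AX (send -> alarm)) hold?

Sat(send -> alarm) = {Wait, Hold, Idle}
Sat(AX (send -> alarm)) = {s : every successor in {Wait, Hold, Idle}} = {Wait, Grant, Idle}
EG (AX (send -> alarm)): greatest fixpoint, start Z0 = {Wait, Grant, Idle}, keep only states in Sat with some successor in Z. Already a fixed point.
Sat(EG (AX (send -> alarm))) = {Wait, Grant, Idle}
|Sat(EG (AX (send -> alarm)))| = |{Wait, Grant, Idle}| = 3.

3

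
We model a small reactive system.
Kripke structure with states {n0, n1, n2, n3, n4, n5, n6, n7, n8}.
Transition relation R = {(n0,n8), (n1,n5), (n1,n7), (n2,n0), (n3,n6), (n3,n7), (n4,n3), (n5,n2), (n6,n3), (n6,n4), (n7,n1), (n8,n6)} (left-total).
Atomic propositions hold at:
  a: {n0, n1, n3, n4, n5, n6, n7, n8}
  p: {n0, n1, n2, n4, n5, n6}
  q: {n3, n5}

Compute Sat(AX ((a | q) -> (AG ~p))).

{n5}

Sat(a | q) = {n0, n1, n3, n4, n5, n6, n7, n8}
Sat(~p) = {n3, n7, n8}
AG ~p: greatest fixpoint, start Z0 = {n3, n7, n8}, keep only states in Sat with every successor in Z. Z1 = ∅; fixed.
Sat(AG ~p) = ∅
Sat((a | q) -> (AG ~p)) = {n2}
Sat(AX ((a | q) -> (AG ~p))) = {s : every successor in {n2}} = {n5}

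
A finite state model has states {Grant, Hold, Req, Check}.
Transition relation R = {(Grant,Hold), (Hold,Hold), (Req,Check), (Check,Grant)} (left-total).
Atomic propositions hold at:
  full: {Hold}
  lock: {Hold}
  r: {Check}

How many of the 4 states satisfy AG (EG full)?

1

EG full: greatest fixpoint, start Z0 = {Hold}, keep only states in Sat with some successor in Z. Already a fixed point.
Sat(EG full) = {Hold}
AG (EG full): greatest fixpoint, start Z0 = {Hold}, keep only states in Sat with every successor in Z. Already a fixed point.
Sat(AG (EG full)) = {Hold}
|Sat(AG (EG full))| = |{Hold}| = 1.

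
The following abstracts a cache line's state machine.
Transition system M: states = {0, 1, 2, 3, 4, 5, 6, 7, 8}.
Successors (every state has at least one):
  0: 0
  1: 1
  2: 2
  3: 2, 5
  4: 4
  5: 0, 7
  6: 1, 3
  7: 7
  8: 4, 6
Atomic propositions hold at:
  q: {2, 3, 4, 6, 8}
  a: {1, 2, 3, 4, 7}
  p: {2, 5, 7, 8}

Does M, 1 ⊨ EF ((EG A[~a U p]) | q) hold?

Sat(~a) = {0, 5, 6, 8}
A[~a U p]: least fixpoint, start Z0 = Sat(p) = {2, 5, 7, 8}, add states in Sat(~a) with every successor in Z. Already a fixed point.
Sat(A[~a U p]) = {2, 5, 7, 8}
EG A[~a U p]: greatest fixpoint, start Z0 = {2, 5, 7, 8}, keep only states in Sat with some successor in Z. Z1 = {2, 5, 7}; fixed.
Sat(EG A[~a U p]) = {2, 5, 7}
Sat((EG A[~a U p]) | q) = {2, 3, 4, 5, 6, 7, 8}
EF ((EG A[~a U p]) | q): least fixpoint, start Z0 = {2, 3, 4, 5, 6, 7, 8}, add states with some successor in Z. Already a fixed point.
Sat(EF ((EG A[~a U p]) | q)) = {2, 3, 4, 5, 6, 7, 8}
1 ∉ Sat(EF ((EG A[~a U p]) | q)) = {2, 3, 4, 5, 6, 7, 8}, so the formula does not hold at 1.

No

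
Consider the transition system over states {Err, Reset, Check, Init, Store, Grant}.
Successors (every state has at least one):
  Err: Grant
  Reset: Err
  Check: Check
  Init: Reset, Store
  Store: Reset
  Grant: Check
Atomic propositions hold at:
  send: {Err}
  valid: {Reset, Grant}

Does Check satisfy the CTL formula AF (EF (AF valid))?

AF valid: least fixpoint, start Z0 = {Reset, Grant}, add states with every successor in Z. Z1 = {Err, Reset, Store, Grant}; Z2 = {Err, Reset, Init, Store, Grant}; fixed.
Sat(AF valid) = {Err, Reset, Init, Store, Grant}
EF (AF valid): least fixpoint, start Z0 = {Err, Reset, Init, Store, Grant}, add states with some successor in Z. Already a fixed point.
Sat(EF (AF valid)) = {Err, Reset, Init, Store, Grant}
AF (EF (AF valid)): least fixpoint, start Z0 = {Err, Reset, Init, Store, Grant}, add states with every successor in Z. Already a fixed point.
Sat(AF (EF (AF valid))) = {Err, Reset, Init, Store, Grant}
Check ∉ Sat(AF (EF (AF valid))) = {Err, Reset, Init, Store, Grant}, so the formula does not hold at Check.

No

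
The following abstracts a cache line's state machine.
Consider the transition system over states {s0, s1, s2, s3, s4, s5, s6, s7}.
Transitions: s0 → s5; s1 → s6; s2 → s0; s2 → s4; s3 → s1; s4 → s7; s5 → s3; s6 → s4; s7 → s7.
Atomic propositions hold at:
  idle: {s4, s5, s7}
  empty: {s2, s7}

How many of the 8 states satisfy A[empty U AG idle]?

AG idle: greatest fixpoint, start Z0 = {s4, s5, s7}, keep only states in Sat with every successor in Z. Z1 = {s4, s7}; fixed.
Sat(AG idle) = {s4, s7}
A[empty U AG idle]: least fixpoint, start Z0 = Sat(AG idle) = {s4, s7}, add states in Sat(empty) with every successor in Z. Already a fixed point.
Sat(A[empty U AG idle]) = {s4, s7}
|Sat(A[empty U AG idle])| = |{s4, s7}| = 2.

2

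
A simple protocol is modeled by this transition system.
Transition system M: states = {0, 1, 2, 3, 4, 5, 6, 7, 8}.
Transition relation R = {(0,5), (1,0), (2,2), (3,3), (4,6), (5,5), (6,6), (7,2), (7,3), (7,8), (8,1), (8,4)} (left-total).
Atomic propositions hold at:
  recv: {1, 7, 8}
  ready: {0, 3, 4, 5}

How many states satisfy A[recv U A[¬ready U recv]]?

3

Sat(¬ready) = {1, 2, 6, 7, 8}
A[¬ready U recv]: least fixpoint, start Z0 = Sat(recv) = {1, 7, 8}, add states in Sat(¬ready) with every successor in Z. Already a fixed point.
Sat(A[¬ready U recv]) = {1, 7, 8}
A[recv U A[¬ready U recv]]: least fixpoint, start Z0 = Sat(A[¬ready U recv]) = {1, 7, 8}, add states in Sat(recv) with every successor in Z. Already a fixed point.
Sat(A[recv U A[¬ready U recv]]) = {1, 7, 8}
|Sat(A[recv U A[¬ready U recv]])| = |{1, 7, 8}| = 3.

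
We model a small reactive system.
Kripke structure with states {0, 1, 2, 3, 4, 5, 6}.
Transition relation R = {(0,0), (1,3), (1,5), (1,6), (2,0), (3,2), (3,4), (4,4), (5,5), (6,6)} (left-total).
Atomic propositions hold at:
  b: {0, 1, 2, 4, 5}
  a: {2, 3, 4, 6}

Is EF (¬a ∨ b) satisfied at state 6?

Sat(¬a) = {0, 1, 5}
Sat(¬a ∨ b) = {0, 1, 2, 4, 5}
EF (¬a ∨ b): least fixpoint, start Z0 = {0, 1, 2, 4, 5}, add states with some successor in Z. Z1 = {0, 1, 2, 3, 4, 5}; fixed.
Sat(EF (¬a ∨ b)) = {0, 1, 2, 3, 4, 5}
6 ∉ Sat(EF (¬a ∨ b)) = {0, 1, 2, 3, 4, 5}, so the formula does not hold at 6.

No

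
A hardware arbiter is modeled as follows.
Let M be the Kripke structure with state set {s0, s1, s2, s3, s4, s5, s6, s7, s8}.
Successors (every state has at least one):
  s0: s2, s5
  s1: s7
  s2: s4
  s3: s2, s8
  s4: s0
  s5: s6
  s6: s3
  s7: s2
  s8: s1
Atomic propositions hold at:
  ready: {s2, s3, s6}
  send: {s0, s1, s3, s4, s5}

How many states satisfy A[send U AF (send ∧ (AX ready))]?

1

Sat(AX ready) = {s : every successor in {s2, s3, s6}} = {s5, s6, s7}
Sat(send ∧ (AX ready)) = {s5}
AF (send ∧ (AX ready)): least fixpoint, start Z0 = {s5}, add states with every successor in Z. Already a fixed point.
Sat(AF (send ∧ (AX ready))) = {s5}
A[send U AF (send ∧ (AX ready))]: least fixpoint, start Z0 = Sat(AF (send ∧ (AX ready))) = {s5}, add states in Sat(send) with every successor in Z. Already a fixed point.
Sat(A[send U AF (send ∧ (AX ready))]) = {s5}
|Sat(A[send U AF (send ∧ (AX ready))])| = |{s5}| = 1.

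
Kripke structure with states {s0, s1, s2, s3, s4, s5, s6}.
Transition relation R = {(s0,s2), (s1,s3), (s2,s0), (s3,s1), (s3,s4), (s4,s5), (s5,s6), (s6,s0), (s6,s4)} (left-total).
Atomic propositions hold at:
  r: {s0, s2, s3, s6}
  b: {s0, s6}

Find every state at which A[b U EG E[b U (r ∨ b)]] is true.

Sat(r ∨ b) = {s0, s2, s3, s6}
E[b U (r ∨ b)]: least fixpoint, start Z0 = Sat((r ∨ b)) = {s0, s2, s3, s6}, add states in Sat(b) with some successor in Z. Already a fixed point.
Sat(E[b U (r ∨ b)]) = {s0, s2, s3, s6}
EG E[b U (r ∨ b)]: greatest fixpoint, start Z0 = {s0, s2, s3, s6}, keep only states in Sat with some successor in Z. Z1 = {s0, s2, s6}; fixed.
Sat(EG E[b U (r ∨ b)]) = {s0, s2, s6}
A[b U EG E[b U (r ∨ b)]]: least fixpoint, start Z0 = Sat(EG E[b U (r ∨ b)]) = {s0, s2, s6}, add states in Sat(b) with every successor in Z. Already a fixed point.
Sat(A[b U EG E[b U (r ∨ b)]]) = {s0, s2, s6}

{s0, s2, s6}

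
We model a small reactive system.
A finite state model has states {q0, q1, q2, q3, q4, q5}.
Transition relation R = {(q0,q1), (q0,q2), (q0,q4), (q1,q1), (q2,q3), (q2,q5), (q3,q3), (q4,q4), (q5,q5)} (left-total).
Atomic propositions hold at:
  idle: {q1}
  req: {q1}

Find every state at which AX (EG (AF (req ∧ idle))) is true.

Sat(req ∧ idle) = {q1}
AF (req ∧ idle): least fixpoint, start Z0 = {q1}, add states with every successor in Z. Already a fixed point.
Sat(AF (req ∧ idle)) = {q1}
EG (AF (req ∧ idle)): greatest fixpoint, start Z0 = {q1}, keep only states in Sat with some successor in Z. Already a fixed point.
Sat(EG (AF (req ∧ idle))) = {q1}
Sat(AX (EG (AF (req ∧ idle)))) = {s : every successor in {q1}} = {q1}

{q1}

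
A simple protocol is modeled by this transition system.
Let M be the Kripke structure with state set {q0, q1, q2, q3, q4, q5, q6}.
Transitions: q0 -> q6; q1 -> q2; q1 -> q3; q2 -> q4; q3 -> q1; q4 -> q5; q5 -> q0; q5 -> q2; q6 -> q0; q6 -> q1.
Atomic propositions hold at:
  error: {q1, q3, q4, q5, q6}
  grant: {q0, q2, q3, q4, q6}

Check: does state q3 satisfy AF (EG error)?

Yes

EG error: greatest fixpoint, start Z0 = {q1, q3, q4, q5, q6}, keep only states in Sat with some successor in Z. Z1 = {q1, q3, q4, q6}; Z2 = {q1, q3, q6}; fixed.
Sat(EG error) = {q1, q3, q6}
AF (EG error): least fixpoint, start Z0 = {q1, q3, q6}, add states with every successor in Z. Z1 = {q0, q1, q3, q6}; fixed.
Sat(AF (EG error)) = {q0, q1, q3, q6}
q3 ∈ Sat(AF (EG error)) = {q0, q1, q3, q6}, so the formula holds at q3.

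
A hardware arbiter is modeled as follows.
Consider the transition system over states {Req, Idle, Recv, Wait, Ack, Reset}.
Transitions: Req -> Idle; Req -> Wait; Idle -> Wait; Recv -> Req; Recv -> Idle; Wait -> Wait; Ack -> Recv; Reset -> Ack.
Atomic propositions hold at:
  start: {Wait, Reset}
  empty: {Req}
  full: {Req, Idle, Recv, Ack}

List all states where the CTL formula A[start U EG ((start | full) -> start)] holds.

{Wait}

Sat(start | full) = {Req, Idle, Recv, Wait, Ack, Reset}
Sat((start | full) -> start) = {Wait, Reset}
EG ((start | full) -> start): greatest fixpoint, start Z0 = {Wait, Reset}, keep only states in Sat with some successor in Z. Z1 = {Wait}; fixed.
Sat(EG ((start | full) -> start)) = {Wait}
A[start U EG ((start | full) -> start)]: least fixpoint, start Z0 = Sat(EG ((start | full) -> start)) = {Wait}, add states in Sat(start) with every successor in Z. Already a fixed point.
Sat(A[start U EG ((start | full) -> start)]) = {Wait}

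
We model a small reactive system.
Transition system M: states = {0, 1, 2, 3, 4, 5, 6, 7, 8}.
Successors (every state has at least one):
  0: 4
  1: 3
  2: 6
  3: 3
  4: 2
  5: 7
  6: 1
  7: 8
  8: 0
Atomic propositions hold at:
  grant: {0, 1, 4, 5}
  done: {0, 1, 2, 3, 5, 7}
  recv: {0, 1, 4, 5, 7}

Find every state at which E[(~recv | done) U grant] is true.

Sat(~recv) = {2, 3, 6, 8}
Sat(~recv | done) = {0, 1, 2, 3, 5, 6, 7, 8}
E[(~recv | done) U grant]: least fixpoint, start Z0 = Sat(grant) = {0, 1, 4, 5}, add states in Sat(~recv | done) with some successor in Z. Z1 = {0, 1, 4, 5, 6, 8}; Z2 = {0, 1, 2, 4, 5, 6, 7, 8}; fixed.
Sat(E[(~recv | done) U grant]) = {0, 1, 2, 4, 5, 6, 7, 8}

{0, 1, 2, 4, 5, 6, 7, 8}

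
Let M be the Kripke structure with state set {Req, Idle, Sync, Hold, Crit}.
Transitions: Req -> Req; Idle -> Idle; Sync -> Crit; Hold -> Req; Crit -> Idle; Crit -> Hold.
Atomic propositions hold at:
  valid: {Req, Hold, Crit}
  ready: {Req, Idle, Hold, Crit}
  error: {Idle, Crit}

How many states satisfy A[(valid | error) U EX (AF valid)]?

4

Sat(valid | error) = {Req, Idle, Hold, Crit}
AF valid: least fixpoint, start Z0 = {Req, Hold, Crit}, add states with every successor in Z. Z1 = {Req, Sync, Hold, Crit}; fixed.
Sat(AF valid) = {Req, Sync, Hold, Crit}
Sat(EX (AF valid)) = {s : some successor in {Req, Sync, Hold, Crit}} = {Req, Sync, Hold, Crit}
A[(valid | error) U EX (AF valid)]: least fixpoint, start Z0 = Sat(EX (AF valid)) = {Req, Sync, Hold, Crit}, add states in Sat(valid | error) with every successor in Z. Already a fixed point.
Sat(A[(valid | error) U EX (AF valid)]) = {Req, Sync, Hold, Crit}
|Sat(A[(valid | error) U EX (AF valid)])| = |{Req, Sync, Hold, Crit}| = 4.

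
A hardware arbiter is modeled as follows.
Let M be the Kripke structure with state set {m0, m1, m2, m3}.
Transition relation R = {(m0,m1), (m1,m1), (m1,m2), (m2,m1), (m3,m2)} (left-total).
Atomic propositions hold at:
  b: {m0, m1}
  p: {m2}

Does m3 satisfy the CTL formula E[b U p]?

No

E[b U p]: least fixpoint, start Z0 = Sat(p) = {m2}, add states in Sat(b) with some successor in Z. Z1 = {m1, m2}; Z2 = {m0, m1, m2}; fixed.
Sat(E[b U p]) = {m0, m1, m2}
m3 ∉ Sat(E[b U p]) = {m0, m1, m2}, so the formula does not hold at m3.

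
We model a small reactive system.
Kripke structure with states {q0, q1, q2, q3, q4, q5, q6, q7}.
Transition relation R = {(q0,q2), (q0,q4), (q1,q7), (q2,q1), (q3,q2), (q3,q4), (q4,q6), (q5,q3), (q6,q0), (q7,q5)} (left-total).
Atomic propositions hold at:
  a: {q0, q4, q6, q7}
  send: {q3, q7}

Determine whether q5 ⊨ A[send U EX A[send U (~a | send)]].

Sat(~a) = {q1, q2, q3, q5}
Sat(~a | send) = {q1, q2, q3, q5, q7}
A[send U (~a | send)]: least fixpoint, start Z0 = Sat((~a | send)) = {q1, q2, q3, q5, q7}, add states in Sat(send) with every successor in Z. Already a fixed point.
Sat(A[send U (~a | send)]) = {q1, q2, q3, q5, q7}
Sat(EX A[send U (~a | send)]) = {s : some successor in {q1, q2, q3, q5, q7}} = {q0, q1, q2, q3, q5, q7}
A[send U EX A[send U (~a | send)]]: least fixpoint, start Z0 = Sat(EX A[send U (~a | send)]) = {q0, q1, q2, q3, q5, q7}, add states in Sat(send) with every successor in Z. Already a fixed point.
Sat(A[send U EX A[send U (~a | send)]]) = {q0, q1, q2, q3, q5, q7}
q5 ∈ Sat(A[send U EX A[send U (~a | send)]]) = {q0, q1, q2, q3, q5, q7}, so the formula holds at q5.

Yes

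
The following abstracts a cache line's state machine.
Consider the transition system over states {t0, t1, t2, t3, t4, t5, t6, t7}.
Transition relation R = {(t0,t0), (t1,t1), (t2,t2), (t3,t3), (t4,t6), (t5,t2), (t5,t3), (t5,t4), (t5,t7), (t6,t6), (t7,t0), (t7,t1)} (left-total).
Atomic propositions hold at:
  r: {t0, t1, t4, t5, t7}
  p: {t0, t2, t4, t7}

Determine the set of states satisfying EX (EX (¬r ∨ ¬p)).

{t1, t2, t3, t4, t5, t6, t7}

Sat(¬r) = {t2, t3, t6}
Sat(¬p) = {t1, t3, t5, t6}
Sat(¬r ∨ ¬p) = {t1, t2, t3, t5, t6}
Sat(EX (¬r ∨ ¬p)) = {s : some successor in {t1, t2, t3, t5, t6}} = {t1, t2, t3, t4, t5, t6, t7}
Sat(EX (EX (¬r ∨ ¬p))) = {s : some successor in {t1, t2, t3, t4, t5, t6, t7}} = {t1, t2, t3, t4, t5, t6, t7}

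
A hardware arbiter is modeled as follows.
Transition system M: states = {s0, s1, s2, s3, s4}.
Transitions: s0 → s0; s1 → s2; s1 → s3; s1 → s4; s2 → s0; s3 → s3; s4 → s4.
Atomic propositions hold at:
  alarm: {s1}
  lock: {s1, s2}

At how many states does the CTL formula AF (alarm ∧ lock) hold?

Sat(alarm ∧ lock) = {s1}
AF (alarm ∧ lock): least fixpoint, start Z0 = {s1}, add states with every successor in Z. Already a fixed point.
Sat(AF (alarm ∧ lock)) = {s1}
|Sat(AF (alarm ∧ lock))| = |{s1}| = 1.

1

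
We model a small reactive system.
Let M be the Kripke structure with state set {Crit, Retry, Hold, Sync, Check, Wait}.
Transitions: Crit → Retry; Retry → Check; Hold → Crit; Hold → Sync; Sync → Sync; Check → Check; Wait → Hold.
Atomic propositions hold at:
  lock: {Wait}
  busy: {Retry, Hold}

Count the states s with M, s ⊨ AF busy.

4

AF busy: least fixpoint, start Z0 = {Retry, Hold}, add states with every successor in Z. Z1 = {Crit, Retry, Hold, Wait}; fixed.
Sat(AF busy) = {Crit, Retry, Hold, Wait}
|Sat(AF busy)| = |{Crit, Retry, Hold, Wait}| = 4.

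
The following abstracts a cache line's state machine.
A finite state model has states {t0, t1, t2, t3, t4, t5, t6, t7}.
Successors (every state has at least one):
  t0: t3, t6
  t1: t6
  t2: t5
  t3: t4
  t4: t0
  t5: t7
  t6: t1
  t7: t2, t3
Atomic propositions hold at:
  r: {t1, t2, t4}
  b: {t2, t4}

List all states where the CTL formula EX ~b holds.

{t0, t1, t2, t4, t5, t6, t7}

Sat(~b) = {t0, t1, t3, t5, t6, t7}
Sat(EX ~b) = {s : some successor in {t0, t1, t3, t5, t6, t7}} = {t0, t1, t2, t4, t5, t6, t7}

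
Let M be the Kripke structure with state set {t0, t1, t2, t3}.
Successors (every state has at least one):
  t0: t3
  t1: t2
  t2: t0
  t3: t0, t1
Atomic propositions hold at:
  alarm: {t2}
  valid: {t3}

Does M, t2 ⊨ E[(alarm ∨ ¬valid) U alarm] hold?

Yes

Sat(¬valid) = {t0, t1, t2}
Sat(alarm ∨ ¬valid) = {t0, t1, t2}
E[(alarm ∨ ¬valid) U alarm]: least fixpoint, start Z0 = Sat(alarm) = {t2}, add states in Sat(alarm ∨ ¬valid) with some successor in Z. Z1 = {t1, t2}; fixed.
Sat(E[(alarm ∨ ¬valid) U alarm]) = {t1, t2}
t2 ∈ Sat(E[(alarm ∨ ¬valid) U alarm]) = {t1, t2}, so the formula holds at t2.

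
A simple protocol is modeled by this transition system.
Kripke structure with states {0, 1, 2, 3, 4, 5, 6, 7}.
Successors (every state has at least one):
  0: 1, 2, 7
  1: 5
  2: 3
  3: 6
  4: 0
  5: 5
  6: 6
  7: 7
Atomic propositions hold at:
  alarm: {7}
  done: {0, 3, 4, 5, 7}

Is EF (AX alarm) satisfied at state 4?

Sat(AX alarm) = {s : every successor in {7}} = {7}
EF (AX alarm): least fixpoint, start Z0 = {7}, add states with some successor in Z. Z1 = {0, 7}; Z2 = {0, 4, 7}; fixed.
Sat(EF (AX alarm)) = {0, 4, 7}
4 ∈ Sat(EF (AX alarm)) = {0, 4, 7}, so the formula holds at 4.

Yes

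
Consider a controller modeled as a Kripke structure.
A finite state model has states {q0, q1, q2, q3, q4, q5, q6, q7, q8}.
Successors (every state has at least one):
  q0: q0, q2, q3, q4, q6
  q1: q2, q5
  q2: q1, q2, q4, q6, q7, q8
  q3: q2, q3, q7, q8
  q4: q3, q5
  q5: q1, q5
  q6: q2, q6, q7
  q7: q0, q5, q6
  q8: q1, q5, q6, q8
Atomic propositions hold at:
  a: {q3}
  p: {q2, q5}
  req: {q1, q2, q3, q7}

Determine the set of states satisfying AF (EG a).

{q3}

EG a: greatest fixpoint, start Z0 = {q3}, keep only states in Sat with some successor in Z. Already a fixed point.
Sat(EG a) = {q3}
AF (EG a): least fixpoint, start Z0 = {q3}, add states with every successor in Z. Already a fixed point.
Sat(AF (EG a)) = {q3}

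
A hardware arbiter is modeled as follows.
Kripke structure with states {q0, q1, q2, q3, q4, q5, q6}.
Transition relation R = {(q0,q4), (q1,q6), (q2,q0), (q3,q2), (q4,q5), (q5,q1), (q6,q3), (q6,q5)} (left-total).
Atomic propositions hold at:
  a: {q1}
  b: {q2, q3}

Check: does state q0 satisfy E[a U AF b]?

AF b: least fixpoint, start Z0 = {q2, q3}, add states with every successor in Z. Already a fixed point.
Sat(AF b) = {q2, q3}
E[a U AF b]: least fixpoint, start Z0 = Sat(AF b) = {q2, q3}, add states in Sat(a) with some successor in Z. Already a fixed point.
Sat(E[a U AF b]) = {q2, q3}
q0 ∉ Sat(E[a U AF b]) = {q2, q3}, so the formula does not hold at q0.

No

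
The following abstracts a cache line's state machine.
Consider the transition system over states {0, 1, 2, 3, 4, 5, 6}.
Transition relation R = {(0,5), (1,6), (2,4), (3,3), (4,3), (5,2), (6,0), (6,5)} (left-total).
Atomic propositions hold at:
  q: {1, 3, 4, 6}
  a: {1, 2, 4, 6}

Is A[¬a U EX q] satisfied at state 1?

Yes

Sat(¬a) = {0, 3, 5}
Sat(EX q) = {s : some successor in {1, 3, 4, 6}} = {1, 2, 3, 4}
A[¬a U EX q]: least fixpoint, start Z0 = Sat(EX q) = {1, 2, 3, 4}, add states in Sat(¬a) with every successor in Z. Z1 = {1, 2, 3, 4, 5}; Z2 = {0, 1, 2, 3, 4, 5}; fixed.
Sat(A[¬a U EX q]) = {0, 1, 2, 3, 4, 5}
1 ∈ Sat(A[¬a U EX q]) = {0, 1, 2, 3, 4, 5}, so the formula holds at 1.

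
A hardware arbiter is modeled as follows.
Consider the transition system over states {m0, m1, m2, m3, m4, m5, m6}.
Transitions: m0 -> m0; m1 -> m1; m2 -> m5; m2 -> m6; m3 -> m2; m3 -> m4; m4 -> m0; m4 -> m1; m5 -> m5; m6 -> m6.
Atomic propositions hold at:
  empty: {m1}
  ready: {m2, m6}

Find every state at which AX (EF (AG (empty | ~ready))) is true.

Sat(~ready) = {m0, m1, m3, m4, m5}
Sat(empty | ~ready) = {m0, m1, m3, m4, m5}
AG (empty | ~ready): greatest fixpoint, start Z0 = {m0, m1, m3, m4, m5}, keep only states in Sat with every successor in Z. Z1 = {m0, m1, m4, m5}; fixed.
Sat(AG (empty | ~ready)) = {m0, m1, m4, m5}
EF (AG (empty | ~ready)): least fixpoint, start Z0 = {m0, m1, m4, m5}, add states with some successor in Z. Z1 = {m0, m1, m2, m3, m4, m5}; fixed.
Sat(EF (AG (empty | ~ready))) = {m0, m1, m2, m3, m4, m5}
Sat(AX (EF (AG (empty | ~ready)))) = {s : every successor in {m0, m1, m2, m3, m4, m5}} = {m0, m1, m3, m4, m5}

{m0, m1, m3, m4, m5}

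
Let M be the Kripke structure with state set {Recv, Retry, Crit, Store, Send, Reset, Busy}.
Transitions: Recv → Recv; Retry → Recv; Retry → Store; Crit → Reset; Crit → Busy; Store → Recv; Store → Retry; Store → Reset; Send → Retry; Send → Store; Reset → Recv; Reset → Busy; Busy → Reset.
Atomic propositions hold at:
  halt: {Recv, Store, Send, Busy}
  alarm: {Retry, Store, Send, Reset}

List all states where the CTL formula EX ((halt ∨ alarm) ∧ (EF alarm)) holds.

Sat(halt ∨ alarm) = {Recv, Retry, Store, Send, Reset, Busy}
EF alarm: least fixpoint, start Z0 = {Retry, Store, Send, Reset}, add states with some successor in Z. Z1 = {Retry, Crit, Store, Send, Reset, Busy}; fixed.
Sat(EF alarm) = {Retry, Crit, Store, Send, Reset, Busy}
Sat((halt ∨ alarm) ∧ (EF alarm)) = {Retry, Store, Send, Reset, Busy}
Sat(EX ((halt ∨ alarm) ∧ (EF alarm))) = {s : some successor in {Retry, Store, Send, Reset, Busy}} = {Retry, Crit, Store, Send, Reset, Busy}

{Retry, Crit, Store, Send, Reset, Busy}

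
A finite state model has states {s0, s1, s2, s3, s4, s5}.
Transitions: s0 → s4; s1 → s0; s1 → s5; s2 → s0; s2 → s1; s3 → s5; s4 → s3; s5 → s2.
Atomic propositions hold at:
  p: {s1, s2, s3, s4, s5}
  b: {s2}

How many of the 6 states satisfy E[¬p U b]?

Sat(¬p) = {s0}
E[¬p U b]: least fixpoint, start Z0 = Sat(b) = {s2}, add states in Sat(¬p) with some successor in Z. Already a fixed point.
Sat(E[¬p U b]) = {s2}
|Sat(E[¬p U b])| = |{s2}| = 1.

1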